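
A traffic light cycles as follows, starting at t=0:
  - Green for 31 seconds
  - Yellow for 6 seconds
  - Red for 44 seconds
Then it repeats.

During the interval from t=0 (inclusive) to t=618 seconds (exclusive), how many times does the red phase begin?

Cycle = 31+6+44 = 81s
red phase starts at t = k*81 + 37 for k=0,1,2,...
Need k*81+37 < 618 → k < 7.173
k ∈ {0, ..., 7} → 8 starts

Answer: 8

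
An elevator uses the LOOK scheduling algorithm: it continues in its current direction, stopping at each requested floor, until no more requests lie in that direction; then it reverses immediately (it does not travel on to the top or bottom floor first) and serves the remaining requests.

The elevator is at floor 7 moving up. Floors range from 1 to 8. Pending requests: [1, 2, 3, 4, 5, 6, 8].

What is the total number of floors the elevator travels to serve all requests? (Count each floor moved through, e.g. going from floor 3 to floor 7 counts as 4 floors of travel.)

Answer: 8

Derivation:
Start at floor 7 moving up, LOOK stop order: [8, 6, 5, 4, 3, 2, 1]
  7 → 8: |8-7| = 1, total = 1
  8 → 6: |6-8| = 2, total = 3
  6 → 5: |5-6| = 1, total = 4
  5 → 4: |4-5| = 1, total = 5
  4 → 3: |3-4| = 1, total = 6
  3 → 2: |2-3| = 1, total = 7
  2 → 1: |1-2| = 1, total = 8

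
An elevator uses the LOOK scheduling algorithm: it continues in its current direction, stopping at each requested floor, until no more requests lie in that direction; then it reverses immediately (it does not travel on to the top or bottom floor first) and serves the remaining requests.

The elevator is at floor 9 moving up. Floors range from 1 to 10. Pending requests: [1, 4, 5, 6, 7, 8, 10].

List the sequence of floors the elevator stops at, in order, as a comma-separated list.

Current: 9, moving UP
Serve above first (ascending): [10]
Then reverse, serve below (descending): [8, 7, 6, 5, 4, 1]

Answer: 10, 8, 7, 6, 5, 4, 1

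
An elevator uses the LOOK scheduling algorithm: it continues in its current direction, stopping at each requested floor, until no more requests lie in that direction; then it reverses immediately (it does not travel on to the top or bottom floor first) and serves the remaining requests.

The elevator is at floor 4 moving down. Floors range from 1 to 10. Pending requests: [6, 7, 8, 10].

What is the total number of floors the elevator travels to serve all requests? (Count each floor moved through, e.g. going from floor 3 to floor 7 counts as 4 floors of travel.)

Start at floor 4 moving down, LOOK stop order: [6, 7, 8, 10]
  4 → 6: |6-4| = 2, total = 2
  6 → 7: |7-6| = 1, total = 3
  7 → 8: |8-7| = 1, total = 4
  8 → 10: |10-8| = 2, total = 6

Answer: 6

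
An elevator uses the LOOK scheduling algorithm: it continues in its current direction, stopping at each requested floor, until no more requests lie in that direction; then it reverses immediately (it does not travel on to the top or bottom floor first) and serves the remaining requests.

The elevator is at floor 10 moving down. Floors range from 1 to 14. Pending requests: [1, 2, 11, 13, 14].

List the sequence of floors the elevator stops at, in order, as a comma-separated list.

Answer: 2, 1, 11, 13, 14

Derivation:
Current: 10, moving DOWN
Serve below first (descending): [2, 1]
Then reverse, serve above (ascending): [11, 13, 14]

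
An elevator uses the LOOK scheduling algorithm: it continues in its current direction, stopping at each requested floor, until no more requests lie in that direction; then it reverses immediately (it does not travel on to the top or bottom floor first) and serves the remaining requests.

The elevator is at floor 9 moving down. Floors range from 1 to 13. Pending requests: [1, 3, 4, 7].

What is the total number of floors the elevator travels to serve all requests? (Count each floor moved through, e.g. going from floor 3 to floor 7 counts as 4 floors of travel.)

Answer: 8

Derivation:
Start at floor 9 moving down, LOOK stop order: [7, 4, 3, 1]
  9 → 7: |7-9| = 2, total = 2
  7 → 4: |4-7| = 3, total = 5
  4 → 3: |3-4| = 1, total = 6
  3 → 1: |1-3| = 2, total = 8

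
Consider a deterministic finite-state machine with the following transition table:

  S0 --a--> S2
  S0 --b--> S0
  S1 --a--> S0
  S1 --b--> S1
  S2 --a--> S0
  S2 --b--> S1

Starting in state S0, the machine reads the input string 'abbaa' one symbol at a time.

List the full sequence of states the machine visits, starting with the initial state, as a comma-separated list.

Answer: S0, S2, S1, S1, S0, S2

Derivation:
Start: S0
  read 'a': S0 --a--> S2
  read 'b': S2 --b--> S1
  read 'b': S1 --b--> S1
  read 'a': S1 --a--> S0
  read 'a': S0 --a--> S2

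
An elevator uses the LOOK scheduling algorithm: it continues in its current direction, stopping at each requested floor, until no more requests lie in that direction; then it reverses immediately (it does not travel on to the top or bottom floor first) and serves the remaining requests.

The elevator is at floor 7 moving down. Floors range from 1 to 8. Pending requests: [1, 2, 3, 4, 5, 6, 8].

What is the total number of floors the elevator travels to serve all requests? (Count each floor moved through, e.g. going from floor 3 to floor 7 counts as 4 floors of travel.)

Answer: 13

Derivation:
Start at floor 7 moving down, LOOK stop order: [6, 5, 4, 3, 2, 1, 8]
  7 → 6: |6-7| = 1, total = 1
  6 → 5: |5-6| = 1, total = 2
  5 → 4: |4-5| = 1, total = 3
  4 → 3: |3-4| = 1, total = 4
  3 → 2: |2-3| = 1, total = 5
  2 → 1: |1-2| = 1, total = 6
  1 → 8: |8-1| = 7, total = 13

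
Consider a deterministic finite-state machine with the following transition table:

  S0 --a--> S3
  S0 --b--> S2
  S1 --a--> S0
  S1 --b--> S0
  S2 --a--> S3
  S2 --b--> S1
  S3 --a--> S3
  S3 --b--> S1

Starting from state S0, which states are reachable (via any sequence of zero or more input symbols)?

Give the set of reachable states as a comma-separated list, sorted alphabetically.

BFS from S0:
  visit S0: S0--a-->S3 (new), S0--b-->S2 (new)
  visit S3: S3--a-->S3 (seen), S3--b-->S1 (new)
  visit S2: S2--a-->S3 (seen), S2--b-->S1 (seen)
  visit S1: S1--a-->S0 (seen), S1--b-->S0 (seen)

Answer: S0, S1, S2, S3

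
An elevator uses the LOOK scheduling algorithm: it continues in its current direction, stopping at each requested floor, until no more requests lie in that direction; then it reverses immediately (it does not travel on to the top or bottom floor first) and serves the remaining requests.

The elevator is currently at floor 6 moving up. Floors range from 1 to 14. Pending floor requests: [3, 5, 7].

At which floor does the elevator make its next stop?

Answer: 7

Derivation:
Current floor: 6, direction: up
Requests above: [7]
Requests below: [3, 5]
Moving up and requests lie above → nearest above is min([7]) = 7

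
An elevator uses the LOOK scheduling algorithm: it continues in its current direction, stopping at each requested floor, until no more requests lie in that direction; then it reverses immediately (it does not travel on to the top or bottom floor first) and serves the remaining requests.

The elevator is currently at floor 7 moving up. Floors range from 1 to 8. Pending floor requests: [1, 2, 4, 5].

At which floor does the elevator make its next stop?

Answer: 5

Derivation:
Current floor: 7, direction: up
Requests above: []
Requests below: [1, 2, 4, 5]
Moving up but no requests above → reverse; nearest below is max([1, 2, 4, 5]) = 5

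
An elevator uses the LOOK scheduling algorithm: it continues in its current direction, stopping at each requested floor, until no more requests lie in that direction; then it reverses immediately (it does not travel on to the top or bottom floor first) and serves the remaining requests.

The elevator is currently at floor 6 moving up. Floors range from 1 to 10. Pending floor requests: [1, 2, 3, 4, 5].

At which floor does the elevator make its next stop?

Answer: 5

Derivation:
Current floor: 6, direction: up
Requests above: []
Requests below: [1, 2, 3, 4, 5]
Moving up but no requests above → reverse; nearest below is max([1, 2, 3, 4, 5]) = 5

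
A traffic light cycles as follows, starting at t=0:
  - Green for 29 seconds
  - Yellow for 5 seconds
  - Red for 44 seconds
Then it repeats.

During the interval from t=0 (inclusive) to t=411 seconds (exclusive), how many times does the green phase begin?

Answer: 6

Derivation:
Cycle = 29+5+44 = 78s
green phase starts at t = k*78 + 0 for k=0,1,2,...
Need k*78+0 < 411 → k < 5.269
k ∈ {0, ..., 5} → 6 starts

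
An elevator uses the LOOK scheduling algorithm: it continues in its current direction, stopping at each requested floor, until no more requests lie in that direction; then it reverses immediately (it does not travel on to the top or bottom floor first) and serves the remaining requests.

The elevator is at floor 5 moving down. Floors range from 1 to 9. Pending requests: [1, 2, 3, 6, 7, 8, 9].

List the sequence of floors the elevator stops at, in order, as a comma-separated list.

Answer: 3, 2, 1, 6, 7, 8, 9

Derivation:
Current: 5, moving DOWN
Serve below first (descending): [3, 2, 1]
Then reverse, serve above (ascending): [6, 7, 8, 9]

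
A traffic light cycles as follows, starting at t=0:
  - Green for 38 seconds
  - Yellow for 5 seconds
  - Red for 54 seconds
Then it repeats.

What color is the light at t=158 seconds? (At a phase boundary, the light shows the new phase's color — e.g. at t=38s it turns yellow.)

Cycle length = 38 + 5 + 54 = 97s
t = 158, phase_t = 158 mod 97 = 61
61 >= 43 → RED

Answer: red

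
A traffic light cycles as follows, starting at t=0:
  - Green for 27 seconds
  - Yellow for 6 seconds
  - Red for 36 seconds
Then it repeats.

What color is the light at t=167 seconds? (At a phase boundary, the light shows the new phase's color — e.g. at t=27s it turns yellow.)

Cycle length = 27 + 6 + 36 = 69s
t = 167, phase_t = 167 mod 69 = 29
27 <= 29 < 33 (yellow end) → YELLOW

Answer: yellow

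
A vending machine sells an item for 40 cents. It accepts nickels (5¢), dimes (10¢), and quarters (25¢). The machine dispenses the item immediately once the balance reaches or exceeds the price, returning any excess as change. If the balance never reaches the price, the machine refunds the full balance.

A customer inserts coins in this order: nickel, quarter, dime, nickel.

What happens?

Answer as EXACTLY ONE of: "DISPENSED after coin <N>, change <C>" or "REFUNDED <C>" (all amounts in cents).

Answer: DISPENSED after coin 3, change 0

Derivation:
Price: 40¢
Coin 1 (nickel, 5¢): balance = 5¢
Coin 2 (quarter, 25¢): balance = 30¢
Coin 3 (dime, 10¢): balance = 40¢
  → balance >= price → DISPENSE, change = 40 - 40 = 0¢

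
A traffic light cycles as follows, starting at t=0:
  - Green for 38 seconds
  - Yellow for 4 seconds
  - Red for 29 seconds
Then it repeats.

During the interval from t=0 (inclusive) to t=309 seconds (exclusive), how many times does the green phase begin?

Cycle = 38+4+29 = 71s
green phase starts at t = k*71 + 0 for k=0,1,2,...
Need k*71+0 < 309 → k < 4.352
k ∈ {0, ..., 4} → 5 starts

Answer: 5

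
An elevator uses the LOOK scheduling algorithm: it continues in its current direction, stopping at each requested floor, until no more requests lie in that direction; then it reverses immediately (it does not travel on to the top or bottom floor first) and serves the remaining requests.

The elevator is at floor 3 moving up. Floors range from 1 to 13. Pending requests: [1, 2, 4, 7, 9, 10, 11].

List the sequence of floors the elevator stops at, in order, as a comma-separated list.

Current: 3, moving UP
Serve above first (ascending): [4, 7, 9, 10, 11]
Then reverse, serve below (descending): [2, 1]

Answer: 4, 7, 9, 10, 11, 2, 1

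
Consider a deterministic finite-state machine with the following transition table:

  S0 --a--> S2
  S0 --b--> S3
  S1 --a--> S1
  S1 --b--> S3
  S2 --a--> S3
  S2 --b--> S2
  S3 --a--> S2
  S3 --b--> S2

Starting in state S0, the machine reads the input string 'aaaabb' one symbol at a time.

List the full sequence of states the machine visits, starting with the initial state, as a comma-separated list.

Answer: S0, S2, S3, S2, S3, S2, S2

Derivation:
Start: S0
  read 'a': S0 --a--> S2
  read 'a': S2 --a--> S3
  read 'a': S3 --a--> S2
  read 'a': S2 --a--> S3
  read 'b': S3 --b--> S2
  read 'b': S2 --b--> S2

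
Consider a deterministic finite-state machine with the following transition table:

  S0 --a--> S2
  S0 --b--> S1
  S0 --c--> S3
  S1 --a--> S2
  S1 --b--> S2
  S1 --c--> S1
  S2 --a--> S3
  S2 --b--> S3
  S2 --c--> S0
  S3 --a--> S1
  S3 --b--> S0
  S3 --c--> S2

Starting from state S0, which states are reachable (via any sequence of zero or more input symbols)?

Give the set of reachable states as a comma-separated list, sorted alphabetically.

BFS from S0:
  visit S0: S0--a-->S2 (new), S0--b-->S1 (new), S0--c-->S3 (new)
  visit S2: S2--a-->S3 (seen), S2--b-->S3 (seen), S2--c-->S0 (seen)
  visit S1: S1--a-->S2 (seen), S1--b-->S2 (seen), S1--c-->S1 (seen)
  visit S3: S3--a-->S1 (seen), S3--b-->S0 (seen), S3--c-->S2 (seen)

Answer: S0, S1, S2, S3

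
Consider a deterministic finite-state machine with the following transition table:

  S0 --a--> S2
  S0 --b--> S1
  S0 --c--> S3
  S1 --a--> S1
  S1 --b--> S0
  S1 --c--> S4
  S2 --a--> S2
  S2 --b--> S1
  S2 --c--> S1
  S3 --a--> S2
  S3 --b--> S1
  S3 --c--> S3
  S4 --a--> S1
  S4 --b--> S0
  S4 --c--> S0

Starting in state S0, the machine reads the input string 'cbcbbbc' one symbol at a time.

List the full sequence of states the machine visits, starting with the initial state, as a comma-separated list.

Start: S0
  read 'c': S0 --c--> S3
  read 'b': S3 --b--> S1
  read 'c': S1 --c--> S4
  read 'b': S4 --b--> S0
  read 'b': S0 --b--> S1
  read 'b': S1 --b--> S0
  read 'c': S0 --c--> S3

Answer: S0, S3, S1, S4, S0, S1, S0, S3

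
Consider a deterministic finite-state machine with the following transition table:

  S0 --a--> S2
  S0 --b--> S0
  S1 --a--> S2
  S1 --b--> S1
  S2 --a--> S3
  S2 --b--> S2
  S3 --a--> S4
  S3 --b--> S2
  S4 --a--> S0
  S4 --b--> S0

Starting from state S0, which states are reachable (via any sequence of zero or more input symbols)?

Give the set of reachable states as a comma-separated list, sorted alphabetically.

Answer: S0, S2, S3, S4

Derivation:
BFS from S0:
  visit S0: S0--a-->S2 (new), S0--b-->S0 (seen)
  visit S2: S2--a-->S3 (new), S2--b-->S2 (seen)
  visit S3: S3--a-->S4 (new), S3--b-->S2 (seen)
  visit S4: S4--a-->S0 (seen), S4--b-->S0 (seen)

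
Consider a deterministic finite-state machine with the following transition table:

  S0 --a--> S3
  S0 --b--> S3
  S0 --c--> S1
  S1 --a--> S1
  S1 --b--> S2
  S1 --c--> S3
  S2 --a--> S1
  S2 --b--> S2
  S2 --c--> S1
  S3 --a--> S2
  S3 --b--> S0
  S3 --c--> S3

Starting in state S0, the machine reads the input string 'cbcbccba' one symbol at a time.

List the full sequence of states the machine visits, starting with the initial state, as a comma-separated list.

Start: S0
  read 'c': S0 --c--> S1
  read 'b': S1 --b--> S2
  read 'c': S2 --c--> S1
  read 'b': S1 --b--> S2
  read 'c': S2 --c--> S1
  read 'c': S1 --c--> S3
  read 'b': S3 --b--> S0
  read 'a': S0 --a--> S3

Answer: S0, S1, S2, S1, S2, S1, S3, S0, S3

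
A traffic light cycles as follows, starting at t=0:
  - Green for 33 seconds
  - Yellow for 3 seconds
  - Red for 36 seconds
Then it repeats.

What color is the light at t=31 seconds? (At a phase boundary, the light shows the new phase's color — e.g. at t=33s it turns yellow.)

Answer: green

Derivation:
Cycle length = 33 + 3 + 36 = 72s
t = 31, phase_t = 31 mod 72 = 31
31 < 33 (green end) → GREEN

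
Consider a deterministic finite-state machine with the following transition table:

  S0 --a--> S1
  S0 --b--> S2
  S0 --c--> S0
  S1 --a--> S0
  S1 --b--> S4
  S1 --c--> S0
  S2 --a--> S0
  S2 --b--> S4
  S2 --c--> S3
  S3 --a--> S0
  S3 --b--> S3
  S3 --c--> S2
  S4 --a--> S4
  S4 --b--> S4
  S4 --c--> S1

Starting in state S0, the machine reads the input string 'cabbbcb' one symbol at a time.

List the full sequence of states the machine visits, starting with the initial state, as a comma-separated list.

Start: S0
  read 'c': S0 --c--> S0
  read 'a': S0 --a--> S1
  read 'b': S1 --b--> S4
  read 'b': S4 --b--> S4
  read 'b': S4 --b--> S4
  read 'c': S4 --c--> S1
  read 'b': S1 --b--> S4

Answer: S0, S0, S1, S4, S4, S4, S1, S4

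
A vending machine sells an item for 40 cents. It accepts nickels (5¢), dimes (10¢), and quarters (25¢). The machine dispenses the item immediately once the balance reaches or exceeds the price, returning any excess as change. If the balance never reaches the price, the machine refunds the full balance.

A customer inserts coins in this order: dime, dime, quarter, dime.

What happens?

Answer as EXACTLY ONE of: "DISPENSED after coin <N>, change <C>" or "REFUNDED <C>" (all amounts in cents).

Price: 40¢
Coin 1 (dime, 10¢): balance = 10¢
Coin 2 (dime, 10¢): balance = 20¢
Coin 3 (quarter, 25¢): balance = 45¢
  → balance >= price → DISPENSE, change = 45 - 40 = 5¢

Answer: DISPENSED after coin 3, change 5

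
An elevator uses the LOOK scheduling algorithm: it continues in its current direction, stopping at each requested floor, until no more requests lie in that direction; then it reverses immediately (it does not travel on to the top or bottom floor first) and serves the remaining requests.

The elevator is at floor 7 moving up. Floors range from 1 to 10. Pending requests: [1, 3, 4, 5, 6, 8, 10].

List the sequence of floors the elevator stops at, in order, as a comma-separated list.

Answer: 8, 10, 6, 5, 4, 3, 1

Derivation:
Current: 7, moving UP
Serve above first (ascending): [8, 10]
Then reverse, serve below (descending): [6, 5, 4, 3, 1]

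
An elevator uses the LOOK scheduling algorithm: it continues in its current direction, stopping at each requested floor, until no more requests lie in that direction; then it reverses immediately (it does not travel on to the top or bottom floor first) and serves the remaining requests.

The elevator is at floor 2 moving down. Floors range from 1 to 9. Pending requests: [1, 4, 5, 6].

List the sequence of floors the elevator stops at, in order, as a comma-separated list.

Current: 2, moving DOWN
Serve below first (descending): [1]
Then reverse, serve above (ascending): [4, 5, 6]

Answer: 1, 4, 5, 6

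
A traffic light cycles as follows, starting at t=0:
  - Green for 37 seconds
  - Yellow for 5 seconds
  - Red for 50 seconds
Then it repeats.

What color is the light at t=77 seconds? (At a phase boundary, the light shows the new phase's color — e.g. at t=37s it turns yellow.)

Cycle length = 37 + 5 + 50 = 92s
t = 77, phase_t = 77 mod 92 = 77
77 >= 42 → RED

Answer: red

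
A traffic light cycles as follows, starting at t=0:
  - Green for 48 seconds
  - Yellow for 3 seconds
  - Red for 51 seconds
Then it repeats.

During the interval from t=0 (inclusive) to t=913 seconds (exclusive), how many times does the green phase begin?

Cycle = 48+3+51 = 102s
green phase starts at t = k*102 + 0 for k=0,1,2,...
Need k*102+0 < 913 → k < 8.951
k ∈ {0, ..., 8} → 9 starts

Answer: 9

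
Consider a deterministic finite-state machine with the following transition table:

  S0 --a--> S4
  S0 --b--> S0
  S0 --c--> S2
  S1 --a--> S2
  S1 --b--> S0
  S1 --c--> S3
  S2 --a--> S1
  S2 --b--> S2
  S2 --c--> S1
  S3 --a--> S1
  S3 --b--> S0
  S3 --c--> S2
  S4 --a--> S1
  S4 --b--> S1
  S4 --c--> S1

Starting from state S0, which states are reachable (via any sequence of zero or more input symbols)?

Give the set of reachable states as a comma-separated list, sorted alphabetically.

Answer: S0, S1, S2, S3, S4

Derivation:
BFS from S0:
  visit S0: S0--a-->S4 (new), S0--b-->S0 (seen), S0--c-->S2 (new)
  visit S4: S4--a-->S1 (new), S4--b-->S1 (seen), S4--c-->S1 (seen)
  visit S2: S2--a-->S1 (seen), S2--b-->S2 (seen), S2--c-->S1 (seen)
  visit S1: S1--a-->S2 (seen), S1--b-->S0 (seen), S1--c-->S3 (new)
  visit S3: S3--a-->S1 (seen), S3--b-->S0 (seen), S3--c-->S2 (seen)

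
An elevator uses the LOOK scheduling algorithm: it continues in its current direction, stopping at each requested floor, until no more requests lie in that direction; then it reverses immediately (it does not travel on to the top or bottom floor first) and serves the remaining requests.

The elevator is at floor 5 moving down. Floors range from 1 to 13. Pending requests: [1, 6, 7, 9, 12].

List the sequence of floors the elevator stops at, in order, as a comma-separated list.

Answer: 1, 6, 7, 9, 12

Derivation:
Current: 5, moving DOWN
Serve below first (descending): [1]
Then reverse, serve above (ascending): [6, 7, 9, 12]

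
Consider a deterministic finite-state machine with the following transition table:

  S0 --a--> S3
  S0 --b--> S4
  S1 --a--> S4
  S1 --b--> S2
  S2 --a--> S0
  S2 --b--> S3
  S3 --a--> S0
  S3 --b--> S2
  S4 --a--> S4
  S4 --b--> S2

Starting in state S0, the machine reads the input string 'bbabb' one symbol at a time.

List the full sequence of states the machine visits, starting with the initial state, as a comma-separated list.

Start: S0
  read 'b': S0 --b--> S4
  read 'b': S4 --b--> S2
  read 'a': S2 --a--> S0
  read 'b': S0 --b--> S4
  read 'b': S4 --b--> S2

Answer: S0, S4, S2, S0, S4, S2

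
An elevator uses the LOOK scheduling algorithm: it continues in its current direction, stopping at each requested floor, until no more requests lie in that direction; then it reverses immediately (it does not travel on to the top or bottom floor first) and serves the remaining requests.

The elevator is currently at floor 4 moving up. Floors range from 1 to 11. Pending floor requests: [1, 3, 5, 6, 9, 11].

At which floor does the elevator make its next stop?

Current floor: 4, direction: up
Requests above: [5, 6, 9, 11]
Requests below: [1, 3]
Moving up and requests lie above → nearest above is min([5, 6, 9, 11]) = 5

Answer: 5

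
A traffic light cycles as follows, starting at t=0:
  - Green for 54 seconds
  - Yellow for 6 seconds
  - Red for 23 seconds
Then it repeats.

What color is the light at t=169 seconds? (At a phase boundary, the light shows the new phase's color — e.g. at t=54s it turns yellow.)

Answer: green

Derivation:
Cycle length = 54 + 6 + 23 = 83s
t = 169, phase_t = 169 mod 83 = 3
3 < 54 (green end) → GREEN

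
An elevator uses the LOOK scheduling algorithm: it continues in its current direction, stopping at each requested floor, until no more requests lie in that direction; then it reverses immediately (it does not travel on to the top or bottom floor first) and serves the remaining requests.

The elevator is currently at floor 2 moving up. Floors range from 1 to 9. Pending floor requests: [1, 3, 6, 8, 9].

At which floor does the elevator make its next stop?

Answer: 3

Derivation:
Current floor: 2, direction: up
Requests above: [3, 6, 8, 9]
Requests below: [1]
Moving up and requests lie above → nearest above is min([3, 6, 8, 9]) = 3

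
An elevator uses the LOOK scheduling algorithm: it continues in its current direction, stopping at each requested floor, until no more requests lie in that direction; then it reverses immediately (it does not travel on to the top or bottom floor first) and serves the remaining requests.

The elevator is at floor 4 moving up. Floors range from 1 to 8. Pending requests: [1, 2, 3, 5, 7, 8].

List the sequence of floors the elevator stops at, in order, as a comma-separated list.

Answer: 5, 7, 8, 3, 2, 1

Derivation:
Current: 4, moving UP
Serve above first (ascending): [5, 7, 8]
Then reverse, serve below (descending): [3, 2, 1]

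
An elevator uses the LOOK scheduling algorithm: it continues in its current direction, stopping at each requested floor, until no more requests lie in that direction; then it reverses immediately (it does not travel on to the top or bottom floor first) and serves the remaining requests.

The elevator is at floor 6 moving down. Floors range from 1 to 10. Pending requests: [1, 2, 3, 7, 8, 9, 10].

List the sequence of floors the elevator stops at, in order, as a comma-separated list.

Current: 6, moving DOWN
Serve below first (descending): [3, 2, 1]
Then reverse, serve above (ascending): [7, 8, 9, 10]

Answer: 3, 2, 1, 7, 8, 9, 10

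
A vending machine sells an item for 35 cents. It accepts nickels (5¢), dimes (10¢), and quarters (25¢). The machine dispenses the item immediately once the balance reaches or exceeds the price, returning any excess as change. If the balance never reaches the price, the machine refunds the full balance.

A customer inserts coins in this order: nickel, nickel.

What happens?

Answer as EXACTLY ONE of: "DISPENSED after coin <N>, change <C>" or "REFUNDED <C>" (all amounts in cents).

Answer: REFUNDED 10

Derivation:
Price: 35¢
Coin 1 (nickel, 5¢): balance = 5¢
Coin 2 (nickel, 5¢): balance = 10¢
All coins inserted, balance 10¢ < price 35¢ → REFUND 10¢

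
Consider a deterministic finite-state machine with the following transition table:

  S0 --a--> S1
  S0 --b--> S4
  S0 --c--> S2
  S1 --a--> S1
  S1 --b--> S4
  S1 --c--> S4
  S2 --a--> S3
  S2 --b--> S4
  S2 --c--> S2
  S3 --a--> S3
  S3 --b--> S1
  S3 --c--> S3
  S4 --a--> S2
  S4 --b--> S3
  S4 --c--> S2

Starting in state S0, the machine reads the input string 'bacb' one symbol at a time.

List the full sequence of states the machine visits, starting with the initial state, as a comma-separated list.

Answer: S0, S4, S2, S2, S4

Derivation:
Start: S0
  read 'b': S0 --b--> S4
  read 'a': S4 --a--> S2
  read 'c': S2 --c--> S2
  read 'b': S2 --b--> S4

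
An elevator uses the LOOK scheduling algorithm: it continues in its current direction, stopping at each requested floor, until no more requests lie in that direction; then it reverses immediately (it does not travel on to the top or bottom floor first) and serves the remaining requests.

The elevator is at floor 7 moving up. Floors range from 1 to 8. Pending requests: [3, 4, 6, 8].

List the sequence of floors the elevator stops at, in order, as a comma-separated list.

Answer: 8, 6, 4, 3

Derivation:
Current: 7, moving UP
Serve above first (ascending): [8]
Then reverse, serve below (descending): [6, 4, 3]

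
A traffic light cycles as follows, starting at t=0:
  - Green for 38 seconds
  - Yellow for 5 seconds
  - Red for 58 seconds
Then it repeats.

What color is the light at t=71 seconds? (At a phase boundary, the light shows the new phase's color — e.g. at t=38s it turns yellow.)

Cycle length = 38 + 5 + 58 = 101s
t = 71, phase_t = 71 mod 101 = 71
71 >= 43 → RED

Answer: red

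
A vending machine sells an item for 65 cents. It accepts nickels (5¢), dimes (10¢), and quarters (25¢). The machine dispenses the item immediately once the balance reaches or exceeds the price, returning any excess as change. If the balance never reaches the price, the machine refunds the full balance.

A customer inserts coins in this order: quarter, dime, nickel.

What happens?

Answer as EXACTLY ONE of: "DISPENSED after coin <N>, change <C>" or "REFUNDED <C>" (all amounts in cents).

Answer: REFUNDED 40

Derivation:
Price: 65¢
Coin 1 (quarter, 25¢): balance = 25¢
Coin 2 (dime, 10¢): balance = 35¢
Coin 3 (nickel, 5¢): balance = 40¢
All coins inserted, balance 40¢ < price 65¢ → REFUND 40¢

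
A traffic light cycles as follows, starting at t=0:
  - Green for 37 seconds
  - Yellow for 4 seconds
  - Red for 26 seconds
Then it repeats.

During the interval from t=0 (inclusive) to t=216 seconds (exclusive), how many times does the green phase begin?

Cycle = 37+4+26 = 67s
green phase starts at t = k*67 + 0 for k=0,1,2,...
Need k*67+0 < 216 → k < 3.224
k ∈ {0, ..., 3} → 4 starts

Answer: 4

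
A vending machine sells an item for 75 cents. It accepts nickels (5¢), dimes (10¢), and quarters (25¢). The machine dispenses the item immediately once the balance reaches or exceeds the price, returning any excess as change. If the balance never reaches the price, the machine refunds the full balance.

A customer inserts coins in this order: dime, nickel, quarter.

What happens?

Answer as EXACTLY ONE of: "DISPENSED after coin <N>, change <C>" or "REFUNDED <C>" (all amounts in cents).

Answer: REFUNDED 40

Derivation:
Price: 75¢
Coin 1 (dime, 10¢): balance = 10¢
Coin 2 (nickel, 5¢): balance = 15¢
Coin 3 (quarter, 25¢): balance = 40¢
All coins inserted, balance 40¢ < price 75¢ → REFUND 40¢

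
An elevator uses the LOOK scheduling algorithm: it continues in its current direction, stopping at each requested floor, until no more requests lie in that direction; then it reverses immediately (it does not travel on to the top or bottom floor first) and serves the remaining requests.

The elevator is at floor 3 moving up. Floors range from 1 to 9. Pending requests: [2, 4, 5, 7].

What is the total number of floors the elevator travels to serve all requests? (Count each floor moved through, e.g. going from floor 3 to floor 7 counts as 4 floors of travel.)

Answer: 9

Derivation:
Start at floor 3 moving up, LOOK stop order: [4, 5, 7, 2]
  3 → 4: |4-3| = 1, total = 1
  4 → 5: |5-4| = 1, total = 2
  5 → 7: |7-5| = 2, total = 4
  7 → 2: |2-7| = 5, total = 9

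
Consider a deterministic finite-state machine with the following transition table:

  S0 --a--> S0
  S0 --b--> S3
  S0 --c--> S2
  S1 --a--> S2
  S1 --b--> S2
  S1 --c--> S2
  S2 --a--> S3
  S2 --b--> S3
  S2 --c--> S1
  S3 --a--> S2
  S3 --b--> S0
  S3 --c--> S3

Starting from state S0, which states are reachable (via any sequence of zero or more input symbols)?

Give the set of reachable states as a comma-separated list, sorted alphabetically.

Answer: S0, S1, S2, S3

Derivation:
BFS from S0:
  visit S0: S0--a-->S0 (seen), S0--b-->S3 (new), S0--c-->S2 (new)
  visit S3: S3--a-->S2 (seen), S3--b-->S0 (seen), S3--c-->S3 (seen)
  visit S2: S2--a-->S3 (seen), S2--b-->S3 (seen), S2--c-->S1 (new)
  visit S1: S1--a-->S2 (seen), S1--b-->S2 (seen), S1--c-->S2 (seen)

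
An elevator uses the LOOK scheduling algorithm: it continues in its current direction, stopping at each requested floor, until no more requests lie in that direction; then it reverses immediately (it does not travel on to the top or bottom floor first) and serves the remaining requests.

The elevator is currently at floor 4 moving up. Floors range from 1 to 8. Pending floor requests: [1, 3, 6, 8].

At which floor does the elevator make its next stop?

Answer: 6

Derivation:
Current floor: 4, direction: up
Requests above: [6, 8]
Requests below: [1, 3]
Moving up and requests lie above → nearest above is min([6, 8]) = 6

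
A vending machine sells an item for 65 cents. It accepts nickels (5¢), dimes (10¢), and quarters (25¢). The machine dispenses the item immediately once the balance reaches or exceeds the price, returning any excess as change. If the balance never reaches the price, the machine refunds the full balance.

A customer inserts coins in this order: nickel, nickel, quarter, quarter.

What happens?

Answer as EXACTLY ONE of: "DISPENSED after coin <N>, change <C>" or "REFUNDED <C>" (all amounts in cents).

Price: 65¢
Coin 1 (nickel, 5¢): balance = 5¢
Coin 2 (nickel, 5¢): balance = 10¢
Coin 3 (quarter, 25¢): balance = 35¢
Coin 4 (quarter, 25¢): balance = 60¢
All coins inserted, balance 60¢ < price 65¢ → REFUND 60¢

Answer: REFUNDED 60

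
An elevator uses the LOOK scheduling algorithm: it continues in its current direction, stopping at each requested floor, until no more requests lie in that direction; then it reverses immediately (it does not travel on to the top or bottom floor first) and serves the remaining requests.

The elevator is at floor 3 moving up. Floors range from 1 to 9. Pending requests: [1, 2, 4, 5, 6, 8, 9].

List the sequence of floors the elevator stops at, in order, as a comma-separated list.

Current: 3, moving UP
Serve above first (ascending): [4, 5, 6, 8, 9]
Then reverse, serve below (descending): [2, 1]

Answer: 4, 5, 6, 8, 9, 2, 1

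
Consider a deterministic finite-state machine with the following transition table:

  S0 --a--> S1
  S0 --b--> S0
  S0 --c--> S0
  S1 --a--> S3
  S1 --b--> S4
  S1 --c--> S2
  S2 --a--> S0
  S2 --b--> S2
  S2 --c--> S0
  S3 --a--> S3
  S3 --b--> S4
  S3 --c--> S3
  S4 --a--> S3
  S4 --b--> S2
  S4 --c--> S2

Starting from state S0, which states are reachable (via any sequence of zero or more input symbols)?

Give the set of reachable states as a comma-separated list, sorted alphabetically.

BFS from S0:
  visit S0: S0--a-->S1 (new), S0--b-->S0 (seen), S0--c-->S0 (seen)
  visit S1: S1--a-->S3 (new), S1--b-->S4 (new), S1--c-->S2 (new)
  visit S3: S3--a-->S3 (seen), S3--b-->S4 (seen), S3--c-->S3 (seen)
  visit S4: S4--a-->S3 (seen), S4--b-->S2 (seen), S4--c-->S2 (seen)
  visit S2: S2--a-->S0 (seen), S2--b-->S2 (seen), S2--c-->S0 (seen)

Answer: S0, S1, S2, S3, S4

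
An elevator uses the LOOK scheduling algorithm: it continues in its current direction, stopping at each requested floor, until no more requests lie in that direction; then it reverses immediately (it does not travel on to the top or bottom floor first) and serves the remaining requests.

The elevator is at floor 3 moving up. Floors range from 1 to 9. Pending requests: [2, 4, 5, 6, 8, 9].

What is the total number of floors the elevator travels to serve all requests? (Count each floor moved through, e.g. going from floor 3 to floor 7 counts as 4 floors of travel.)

Answer: 13

Derivation:
Start at floor 3 moving up, LOOK stop order: [4, 5, 6, 8, 9, 2]
  3 → 4: |4-3| = 1, total = 1
  4 → 5: |5-4| = 1, total = 2
  5 → 6: |6-5| = 1, total = 3
  6 → 8: |8-6| = 2, total = 5
  8 → 9: |9-8| = 1, total = 6
  9 → 2: |2-9| = 7, total = 13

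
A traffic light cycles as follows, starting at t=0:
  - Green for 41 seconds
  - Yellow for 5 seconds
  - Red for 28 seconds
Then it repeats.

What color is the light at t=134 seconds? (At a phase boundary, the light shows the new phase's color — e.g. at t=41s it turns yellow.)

Answer: red

Derivation:
Cycle length = 41 + 5 + 28 = 74s
t = 134, phase_t = 134 mod 74 = 60
60 >= 46 → RED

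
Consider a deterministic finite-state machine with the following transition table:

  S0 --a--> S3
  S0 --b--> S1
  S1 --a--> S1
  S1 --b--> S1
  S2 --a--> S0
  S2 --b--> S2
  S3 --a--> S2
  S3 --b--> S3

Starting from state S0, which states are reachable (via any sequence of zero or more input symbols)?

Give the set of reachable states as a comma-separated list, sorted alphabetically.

BFS from S0:
  visit S0: S0--a-->S3 (new), S0--b-->S1 (new)
  visit S3: S3--a-->S2 (new), S3--b-->S3 (seen)
  visit S1: S1--a-->S1 (seen), S1--b-->S1 (seen)
  visit S2: S2--a-->S0 (seen), S2--b-->S2 (seen)

Answer: S0, S1, S2, S3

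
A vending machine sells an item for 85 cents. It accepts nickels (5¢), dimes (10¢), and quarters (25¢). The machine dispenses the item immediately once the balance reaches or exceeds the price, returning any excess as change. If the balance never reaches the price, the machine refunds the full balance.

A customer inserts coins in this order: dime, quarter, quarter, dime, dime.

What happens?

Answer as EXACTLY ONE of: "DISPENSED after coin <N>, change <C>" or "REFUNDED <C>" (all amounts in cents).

Answer: REFUNDED 80

Derivation:
Price: 85¢
Coin 1 (dime, 10¢): balance = 10¢
Coin 2 (quarter, 25¢): balance = 35¢
Coin 3 (quarter, 25¢): balance = 60¢
Coin 4 (dime, 10¢): balance = 70¢
Coin 5 (dime, 10¢): balance = 80¢
All coins inserted, balance 80¢ < price 85¢ → REFUND 80¢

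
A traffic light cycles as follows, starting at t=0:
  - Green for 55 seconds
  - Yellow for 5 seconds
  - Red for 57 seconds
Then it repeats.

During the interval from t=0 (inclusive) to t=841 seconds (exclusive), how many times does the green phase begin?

Cycle = 55+5+57 = 117s
green phase starts at t = k*117 + 0 for k=0,1,2,...
Need k*117+0 < 841 → k < 7.188
k ∈ {0, ..., 7} → 8 starts

Answer: 8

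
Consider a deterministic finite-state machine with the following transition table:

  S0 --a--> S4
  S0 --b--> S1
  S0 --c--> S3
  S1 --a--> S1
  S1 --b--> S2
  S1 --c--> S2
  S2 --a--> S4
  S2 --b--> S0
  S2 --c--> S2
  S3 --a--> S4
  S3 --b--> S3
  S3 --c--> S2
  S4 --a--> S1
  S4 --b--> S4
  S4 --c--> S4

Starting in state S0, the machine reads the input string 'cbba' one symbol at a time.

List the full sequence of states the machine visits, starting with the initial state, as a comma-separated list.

Start: S0
  read 'c': S0 --c--> S3
  read 'b': S3 --b--> S3
  read 'b': S3 --b--> S3
  read 'a': S3 --a--> S4

Answer: S0, S3, S3, S3, S4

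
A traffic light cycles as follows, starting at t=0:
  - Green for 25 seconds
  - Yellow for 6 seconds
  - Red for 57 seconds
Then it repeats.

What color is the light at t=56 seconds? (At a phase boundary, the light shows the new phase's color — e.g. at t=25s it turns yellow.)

Answer: red

Derivation:
Cycle length = 25 + 6 + 57 = 88s
t = 56, phase_t = 56 mod 88 = 56
56 >= 31 → RED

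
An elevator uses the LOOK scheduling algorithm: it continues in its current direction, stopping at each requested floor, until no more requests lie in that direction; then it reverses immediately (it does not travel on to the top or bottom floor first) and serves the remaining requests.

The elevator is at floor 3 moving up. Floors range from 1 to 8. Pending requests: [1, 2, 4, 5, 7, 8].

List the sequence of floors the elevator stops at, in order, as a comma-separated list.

Current: 3, moving UP
Serve above first (ascending): [4, 5, 7, 8]
Then reverse, serve below (descending): [2, 1]

Answer: 4, 5, 7, 8, 2, 1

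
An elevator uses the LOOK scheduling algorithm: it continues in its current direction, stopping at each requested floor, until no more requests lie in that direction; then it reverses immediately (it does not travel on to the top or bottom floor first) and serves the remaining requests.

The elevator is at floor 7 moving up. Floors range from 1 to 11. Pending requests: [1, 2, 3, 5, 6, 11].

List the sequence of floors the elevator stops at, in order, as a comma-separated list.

Answer: 11, 6, 5, 3, 2, 1

Derivation:
Current: 7, moving UP
Serve above first (ascending): [11]
Then reverse, serve below (descending): [6, 5, 3, 2, 1]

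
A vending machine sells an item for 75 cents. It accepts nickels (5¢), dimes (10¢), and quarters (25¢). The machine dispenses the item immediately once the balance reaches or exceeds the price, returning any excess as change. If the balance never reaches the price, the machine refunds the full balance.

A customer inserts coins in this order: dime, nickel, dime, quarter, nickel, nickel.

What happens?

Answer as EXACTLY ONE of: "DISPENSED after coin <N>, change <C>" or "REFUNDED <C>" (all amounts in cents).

Answer: REFUNDED 60

Derivation:
Price: 75¢
Coin 1 (dime, 10¢): balance = 10¢
Coin 2 (nickel, 5¢): balance = 15¢
Coin 3 (dime, 10¢): balance = 25¢
Coin 4 (quarter, 25¢): balance = 50¢
Coin 5 (nickel, 5¢): balance = 55¢
Coin 6 (nickel, 5¢): balance = 60¢
All coins inserted, balance 60¢ < price 75¢ → REFUND 60¢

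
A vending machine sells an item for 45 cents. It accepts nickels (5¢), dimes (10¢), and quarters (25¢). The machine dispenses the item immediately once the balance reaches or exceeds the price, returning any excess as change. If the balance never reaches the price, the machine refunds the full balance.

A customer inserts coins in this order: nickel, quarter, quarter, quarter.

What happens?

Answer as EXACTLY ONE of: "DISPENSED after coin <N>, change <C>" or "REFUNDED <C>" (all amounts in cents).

Price: 45¢
Coin 1 (nickel, 5¢): balance = 5¢
Coin 2 (quarter, 25¢): balance = 30¢
Coin 3 (quarter, 25¢): balance = 55¢
  → balance >= price → DISPENSE, change = 55 - 45 = 10¢

Answer: DISPENSED after coin 3, change 10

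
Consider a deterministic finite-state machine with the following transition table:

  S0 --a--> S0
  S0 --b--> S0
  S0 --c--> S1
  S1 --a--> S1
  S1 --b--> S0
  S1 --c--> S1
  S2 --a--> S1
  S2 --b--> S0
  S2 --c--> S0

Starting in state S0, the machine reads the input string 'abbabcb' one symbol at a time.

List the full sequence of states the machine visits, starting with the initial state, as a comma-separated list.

Answer: S0, S0, S0, S0, S0, S0, S1, S0

Derivation:
Start: S0
  read 'a': S0 --a--> S0
  read 'b': S0 --b--> S0
  read 'b': S0 --b--> S0
  read 'a': S0 --a--> S0
  read 'b': S0 --b--> S0
  read 'c': S0 --c--> S1
  read 'b': S1 --b--> S0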